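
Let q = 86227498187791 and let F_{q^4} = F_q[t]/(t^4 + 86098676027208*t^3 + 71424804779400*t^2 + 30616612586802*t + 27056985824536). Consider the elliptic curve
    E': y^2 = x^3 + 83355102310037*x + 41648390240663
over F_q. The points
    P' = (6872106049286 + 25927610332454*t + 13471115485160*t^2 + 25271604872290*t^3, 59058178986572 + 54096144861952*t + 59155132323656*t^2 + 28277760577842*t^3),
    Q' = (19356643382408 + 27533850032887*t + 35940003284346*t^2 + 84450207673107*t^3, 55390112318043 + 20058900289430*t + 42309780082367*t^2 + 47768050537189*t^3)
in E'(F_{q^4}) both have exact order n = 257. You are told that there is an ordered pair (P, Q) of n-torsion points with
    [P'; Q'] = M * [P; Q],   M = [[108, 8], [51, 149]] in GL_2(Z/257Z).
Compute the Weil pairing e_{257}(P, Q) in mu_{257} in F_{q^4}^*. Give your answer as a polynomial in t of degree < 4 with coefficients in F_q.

22336599784970 + 61828720088967*t + 35196866464764*t^2 + 7589270775041*t^3

e_{257} is bilinear + alternating on E[257], so e_{257}(108*P + 8*Q, 51*P + 149*Q) = e_{257}(P,Q)^(108*149-8*51).
Hence e(P,Q) = e(P',Q')^{147} where 147 = 7^{-1} mod 257.
Run Miller on y^2=x^3+83355102310037*x+41648390240663 over F_{86227498187791}: ladder 100000001 (9 bits); e = f_P(D_Q)/f_Q(D_P).
Result: e(P',Q') = 34988883456950 + 12658744027439*t + 69428705107157*t^2 + 27305094993159*t^3.
e_{257}(P,Q) = (34988883456950 + 12658744027439*t + 69428705107157*t^2 + 27305094993159*t^3)^{147} = 22336599784970 + 61828720088967*t + 35196866464764*t^2 + 7589270775041*t^3.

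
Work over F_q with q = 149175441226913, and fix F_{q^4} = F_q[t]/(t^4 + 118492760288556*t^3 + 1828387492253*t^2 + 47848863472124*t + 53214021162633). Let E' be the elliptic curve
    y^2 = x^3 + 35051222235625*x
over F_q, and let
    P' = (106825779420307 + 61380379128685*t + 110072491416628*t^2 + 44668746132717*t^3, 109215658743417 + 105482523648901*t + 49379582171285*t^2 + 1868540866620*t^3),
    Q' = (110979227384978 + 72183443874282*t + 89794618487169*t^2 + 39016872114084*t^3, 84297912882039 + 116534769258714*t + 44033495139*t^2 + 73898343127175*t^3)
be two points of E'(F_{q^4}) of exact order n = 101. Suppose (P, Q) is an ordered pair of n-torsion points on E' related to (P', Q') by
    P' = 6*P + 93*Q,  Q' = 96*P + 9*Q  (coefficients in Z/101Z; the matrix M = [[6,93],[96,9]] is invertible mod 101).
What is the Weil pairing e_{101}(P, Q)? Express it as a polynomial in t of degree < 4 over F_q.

100650564812305 + 119187708446206*t + 3883579083103*t^2 + 122121603215620*t^3

Under M = [[6,93],[96,9]] in GL_2(Z/101), e_{101}(P',Q') = e_{101}(P,Q)^(6*9-93*96 mod 101).
det(M) mod 101 = 14; its inverse in (Z/101)^* is 65 (check: 14*65 mod 101 = 1).
n = 101 = (1100101)_2 (7 bits, wt 4); accumulate f_{101,P'}(Q'+S)/f_{101,P'}(S) along the 6-step ladder.
e_{101}(P',Q') = 99934716111477 + 22217730499448*t + 113960505619833*t^2 + 134499623097801*t^3.
Thus e_{101}(P,Q) = 100650564812305 + 119187708446206*t + 3883579083103*t^2 + 122121603215620*t^3.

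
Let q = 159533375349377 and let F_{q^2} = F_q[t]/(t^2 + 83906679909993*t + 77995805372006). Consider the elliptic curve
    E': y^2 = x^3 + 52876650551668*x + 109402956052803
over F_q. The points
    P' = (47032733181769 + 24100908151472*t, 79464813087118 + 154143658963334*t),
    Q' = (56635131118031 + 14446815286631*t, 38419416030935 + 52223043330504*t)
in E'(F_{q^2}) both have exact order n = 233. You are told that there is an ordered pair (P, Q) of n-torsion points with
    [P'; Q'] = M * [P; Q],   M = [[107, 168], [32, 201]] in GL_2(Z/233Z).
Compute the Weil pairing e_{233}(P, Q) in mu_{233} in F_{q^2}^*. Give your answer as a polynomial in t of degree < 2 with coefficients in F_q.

The 233-Weil pairing on E[233] over F_{159533375349377} is alternating-bilinear: e_{233}(P',Q') = e_{233}(P,Q)^det(M).
Inverting 54 mod 233: 82. Thus e_{233}(P,Q) = e(P',Q')^{82}.
Run Miller on y^2=x^3+52876650551668*x+109402956052803 over F_{159533375349377}: ladder 11101001 (8 bits); e = f_P(D_Q)/f_Q(D_P).
Miller gives e_{233}(P',Q') = 68751817696392 + 109159853828794*t in F_{159533375349377^2}.
e_{233}(P,Q) = (68751817696392 + 109159853828794*t)^{82} = 107089093910107 + 128091310033675*t.

107089093910107 + 128091310033675*t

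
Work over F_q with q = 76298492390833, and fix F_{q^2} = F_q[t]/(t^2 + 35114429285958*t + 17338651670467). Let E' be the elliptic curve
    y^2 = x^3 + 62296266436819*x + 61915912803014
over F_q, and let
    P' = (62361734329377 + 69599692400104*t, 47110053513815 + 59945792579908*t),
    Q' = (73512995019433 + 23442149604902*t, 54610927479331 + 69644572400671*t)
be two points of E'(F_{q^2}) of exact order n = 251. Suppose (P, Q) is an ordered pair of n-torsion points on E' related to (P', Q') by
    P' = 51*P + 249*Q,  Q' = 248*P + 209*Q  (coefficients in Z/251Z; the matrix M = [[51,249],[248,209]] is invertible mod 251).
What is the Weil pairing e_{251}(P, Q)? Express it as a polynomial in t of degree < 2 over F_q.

The 251-Weil pairing on E[251] over F_{76298492390833} is alternating-bilinear: e_{251}(P',Q') = e_{251}(P,Q)^det(M).
So e_{251}(P,Q) = e_{251}(P',Q')^{199}, since 111*199 = 1 mod 251.
Run Miller on y^2=x^3+62296266436819*x+61915912803014 over F_{76298492390833}: ladder 11111011 (8 bits); e = f_P(D_Q)/f_Q(D_P).
The quotient is 43078364261369 + 18880752777379*t.
Thus e_{251}(P,Q) = 71031170805500 + 43720036645692*t.

71031170805500 + 43720036645692*t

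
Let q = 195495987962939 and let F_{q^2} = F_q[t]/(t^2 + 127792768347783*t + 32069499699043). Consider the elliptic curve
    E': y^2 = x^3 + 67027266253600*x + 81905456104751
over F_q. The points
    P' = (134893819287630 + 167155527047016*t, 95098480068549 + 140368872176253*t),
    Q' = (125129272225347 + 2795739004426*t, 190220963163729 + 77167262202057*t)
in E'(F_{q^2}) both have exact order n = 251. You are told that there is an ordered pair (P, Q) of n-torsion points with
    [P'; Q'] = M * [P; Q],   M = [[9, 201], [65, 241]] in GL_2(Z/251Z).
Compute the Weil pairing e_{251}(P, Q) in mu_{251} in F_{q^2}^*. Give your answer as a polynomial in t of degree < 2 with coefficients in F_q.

15357982730452 + 93305698094359*t

Alternating bilinearity on E[251] (values in mu_{251} in F_{195495987962939^2}) gives e(P',Q') = e(P,Q)^det(M).
9*241 - 201*65 = -10896; reduced mod 251: det = 148, inverse 212.
Build f_{251,P'} and f_{251,Q'} via the 8-bit ladder of 251=11111011_2; evaluate at shifted divisors; quotient in F_{195495987962939^2}.
So e_{251}(P',Q') = 32684658062096 + 4188846465474*t.
e_{251}(P,Q) = (32684658062096 + 4188846465474*t)^{212} = 15357982730452 + 93305698094359*t.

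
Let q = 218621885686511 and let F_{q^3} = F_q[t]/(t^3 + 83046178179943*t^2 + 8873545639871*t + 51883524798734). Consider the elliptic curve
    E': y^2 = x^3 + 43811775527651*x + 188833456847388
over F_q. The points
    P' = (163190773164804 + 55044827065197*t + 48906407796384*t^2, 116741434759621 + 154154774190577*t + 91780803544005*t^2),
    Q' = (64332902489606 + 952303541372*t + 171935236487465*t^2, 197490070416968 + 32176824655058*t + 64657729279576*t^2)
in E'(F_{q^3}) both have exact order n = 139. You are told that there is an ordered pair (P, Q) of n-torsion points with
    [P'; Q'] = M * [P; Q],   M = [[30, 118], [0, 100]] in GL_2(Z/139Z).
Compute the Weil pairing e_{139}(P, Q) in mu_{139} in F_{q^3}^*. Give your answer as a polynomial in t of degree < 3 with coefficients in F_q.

101498444922661 + 45422033333396*t + 203924759970438*t^2

Since e_{139}(P,P)=e_{139}(Q,Q)=1 and e_{139}(Q,P)=e_{139}(P,Q)^{-1}, expanding e_{139}(30*P + 118*Q,100*Q) leaves e(P,Q)^det(M).
So e_{139}(P,Q) = e_{139}(P',Q')^{127}, since 81*127 = 1 mod 139.
Double-and-add over 10001011: 8-1 doublings, 4-1 additions; each step l_{T,T}/v_{2T} or l_{T,P'}/v at Q'+S for random S.
Result: e(P',Q') = 22225892924699 + 148076498784652*t + 147150413406680*t^2.
(22225892924699 + 148076498784652*t + 147150413406680*t^2)^{127} mod (218621885686511,f) = 101498444922661 + 45422033333396*t + 203924759970438*t^2.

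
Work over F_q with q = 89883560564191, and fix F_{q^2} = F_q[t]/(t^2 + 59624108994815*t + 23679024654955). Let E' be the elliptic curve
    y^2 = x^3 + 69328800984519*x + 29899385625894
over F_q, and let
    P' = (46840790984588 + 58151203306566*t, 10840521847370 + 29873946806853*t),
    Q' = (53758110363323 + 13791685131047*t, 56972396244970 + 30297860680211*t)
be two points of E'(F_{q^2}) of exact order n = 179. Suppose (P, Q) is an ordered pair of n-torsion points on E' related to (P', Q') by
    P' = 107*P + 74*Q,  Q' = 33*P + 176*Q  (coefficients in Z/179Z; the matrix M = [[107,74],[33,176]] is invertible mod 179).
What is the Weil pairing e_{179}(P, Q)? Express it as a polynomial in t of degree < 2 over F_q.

51067359033038 + 69093838744852*t

Since e_{179}(P,P)=e_{179}(Q,Q)=1 and e_{179}(Q,P)=e_{179}(P,Q)^{-1}, expanding e_{179}(107*P + 74*Q,33*P + 176*Q) leaves e(P,Q)^det(M).
det(M) mod 179 = 101; its inverse in (Z/179)^* is 39 (check: 101*39 mod 179 = 1).
8-bit Miller (10110011) on E'/F_{89883560564191} with a'=69328800984519, b'=29899385625894: accumulate tangent/chord ratios at Q'+S and P'+S'.
e_{179}(P',Q') = 4887816684794 + 73447252182629*t.
(4887816684794 + 73447252182629*t)^{39} mod (89883560564191,f) = 51067359033038 + 69093838744852*t.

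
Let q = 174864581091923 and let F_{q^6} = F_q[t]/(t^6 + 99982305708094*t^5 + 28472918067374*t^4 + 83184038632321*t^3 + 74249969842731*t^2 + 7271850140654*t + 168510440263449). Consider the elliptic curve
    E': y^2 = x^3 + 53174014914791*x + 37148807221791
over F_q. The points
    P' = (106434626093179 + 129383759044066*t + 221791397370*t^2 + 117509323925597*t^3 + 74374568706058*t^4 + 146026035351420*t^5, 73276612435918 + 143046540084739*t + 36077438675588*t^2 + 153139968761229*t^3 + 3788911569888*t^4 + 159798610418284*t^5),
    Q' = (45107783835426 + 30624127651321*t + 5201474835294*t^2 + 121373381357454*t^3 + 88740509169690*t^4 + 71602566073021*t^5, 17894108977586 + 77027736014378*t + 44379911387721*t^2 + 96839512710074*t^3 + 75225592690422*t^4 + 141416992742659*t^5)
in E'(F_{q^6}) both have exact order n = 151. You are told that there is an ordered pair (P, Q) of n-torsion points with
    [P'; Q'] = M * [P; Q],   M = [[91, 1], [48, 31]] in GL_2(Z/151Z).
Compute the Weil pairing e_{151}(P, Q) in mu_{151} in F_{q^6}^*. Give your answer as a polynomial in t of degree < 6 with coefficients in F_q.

146395496429803 + 169277242999865*t + 15623982825212*t^2 + 15904569635013*t^3 + 139468061124864*t^4 + 52245914727432*t^5

Since e_{151}(P,P)=e_{151}(Q,Q)=1 and e_{151}(Q,P)=e_{151}(P,Q)^{-1}, expanding e_{151}(91*P + 1*Q,48*P + 31*Q) leaves e(P,Q)^det(M).
det(M) mod 151 = 55; its inverse in (Z/151)^* is 11 (check: 55*11 mod 151 = 1).
Build f_{151,P'} and f_{151,Q'} via the 8-bit ladder of 151=10010111_2; evaluate at shifted divisors; quotient in F_{174864581091923^6}.
So e_{151}(P',Q') = 78359394231519 + 46123256574082*t + 111217265142803*t^2 + 78145005122489*t^3 + 32130793880903*t^4 + 94022250101625*t^5.
Raise to 11: e(P,Q) = 146395496429803 + 169277242999865*t + 15623982825212*t^2 + 15904569635013*t^3 + 139468061124864*t^4 + 52245914727432*t^5 in mu_{151}.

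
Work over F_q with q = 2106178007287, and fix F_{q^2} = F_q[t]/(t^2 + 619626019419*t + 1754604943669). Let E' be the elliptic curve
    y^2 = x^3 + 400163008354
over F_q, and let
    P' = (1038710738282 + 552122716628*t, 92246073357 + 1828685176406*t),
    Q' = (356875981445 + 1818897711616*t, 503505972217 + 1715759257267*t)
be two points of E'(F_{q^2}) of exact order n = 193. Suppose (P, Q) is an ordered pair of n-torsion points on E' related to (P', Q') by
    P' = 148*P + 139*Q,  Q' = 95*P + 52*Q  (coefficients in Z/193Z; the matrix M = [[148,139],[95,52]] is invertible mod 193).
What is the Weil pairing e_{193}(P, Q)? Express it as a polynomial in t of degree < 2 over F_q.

Under M = [[148,139],[95,52]] in GL_2(Z/193), e_{193}(P',Q') = e_{193}(P,Q)^(148*52-139*95 mod 193).
det M = 148*52 - 139*95 = -5509 = 88 (mod 193); 88^{-1} = 68 (mod 193).
8-bit Miller (11000001) on E'/F_{2106178007287} with a'=0, b'=400163008354: accumulate tangent/chord ratios at Q'+S and P'+S'.
So e_{193}(P',Q') = 1899961796494 + 1130522637865*t.
Finally e_{193}(P,Q) = 961721163746 + 428389448259*t.

961721163746 + 428389448259*t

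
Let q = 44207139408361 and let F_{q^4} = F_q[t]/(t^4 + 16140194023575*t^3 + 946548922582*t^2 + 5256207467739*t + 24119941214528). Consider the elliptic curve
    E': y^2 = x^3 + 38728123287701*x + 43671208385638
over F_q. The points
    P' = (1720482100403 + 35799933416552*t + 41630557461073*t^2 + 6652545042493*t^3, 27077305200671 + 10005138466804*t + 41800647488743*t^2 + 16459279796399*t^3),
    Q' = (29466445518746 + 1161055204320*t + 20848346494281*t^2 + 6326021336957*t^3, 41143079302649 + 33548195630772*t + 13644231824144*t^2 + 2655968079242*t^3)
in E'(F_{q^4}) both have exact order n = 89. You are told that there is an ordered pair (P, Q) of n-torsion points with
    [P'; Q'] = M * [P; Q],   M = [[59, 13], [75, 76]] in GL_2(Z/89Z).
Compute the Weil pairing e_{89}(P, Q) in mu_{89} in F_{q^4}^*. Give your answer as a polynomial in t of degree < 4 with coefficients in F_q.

e_{89}(aP+bQ,cP+dQ) = e_{89}(P,Q)^(ad-bc); with (a,b,c,d)=(59,13,75,76) this gives the det-89 law.
det(M) mod 89 = 38; its inverse in (Z/89)^* is 82 (check: 38*82 mod 89 = 1).
n = 89 = (1011001)_2 (7 bits, wt 4); accumulate f_{89,P'}(Q'+S)/f_{89,P'}(S) along the 6-step ladder.
So e_{89}(P',Q') = 30804637961246 + 20502116553588*t + 30029989085943*t^2 + 43778798116591*t^3.
Thus e_{89}(P,Q) = 586461724431 + 19317045727936*t + 10831255741547*t^2 + 11106403443842*t^3.

586461724431 + 19317045727936*t + 10831255741547*t^2 + 11106403443842*t^3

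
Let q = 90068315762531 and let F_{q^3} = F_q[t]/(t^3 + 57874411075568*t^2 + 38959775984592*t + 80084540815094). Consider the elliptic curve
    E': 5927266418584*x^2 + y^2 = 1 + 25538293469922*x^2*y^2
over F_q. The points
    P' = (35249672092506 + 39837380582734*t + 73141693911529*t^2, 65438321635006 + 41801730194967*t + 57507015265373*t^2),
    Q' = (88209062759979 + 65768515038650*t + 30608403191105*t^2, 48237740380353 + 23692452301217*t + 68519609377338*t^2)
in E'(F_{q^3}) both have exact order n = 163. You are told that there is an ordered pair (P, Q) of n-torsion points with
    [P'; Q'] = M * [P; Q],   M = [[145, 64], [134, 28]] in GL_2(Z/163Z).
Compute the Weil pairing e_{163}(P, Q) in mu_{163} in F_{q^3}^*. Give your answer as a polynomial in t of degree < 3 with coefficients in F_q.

41764943279106 + 64673997121925*t + 60825389231036*t^2

Alternating bilinearity on E[163] (values in mu_{163} in F_{90068315762531^3}) gives e(P',Q') = e(P,Q)^det(M).
Hence e(P,Q) = e(P',Q')^{17} where 17 = 48^{-1} mod 163.
Edwards->Montgomery: u=(1+y)/(1-y), v=u/x -> 59660153310089v^2=u^3+42738691609212u^2+u; then x_W=40131401118431u+65289803823105: y^2=x^3+234431004687*x+38961913046760.
Build f_{163,P'} and f_{163,Q'} via the 8-bit ladder of 163=10100011_2; evaluate at shifted divisors; quotient in F_{90068315762531^3}.
So e_{163}(P',Q') = 83258127508717 + 47770714268785*t + 28407693283260*t^2.
Thus e_{163}(P,Q) = 41764943279106 + 64673997121925*t + 60825389231036*t^2.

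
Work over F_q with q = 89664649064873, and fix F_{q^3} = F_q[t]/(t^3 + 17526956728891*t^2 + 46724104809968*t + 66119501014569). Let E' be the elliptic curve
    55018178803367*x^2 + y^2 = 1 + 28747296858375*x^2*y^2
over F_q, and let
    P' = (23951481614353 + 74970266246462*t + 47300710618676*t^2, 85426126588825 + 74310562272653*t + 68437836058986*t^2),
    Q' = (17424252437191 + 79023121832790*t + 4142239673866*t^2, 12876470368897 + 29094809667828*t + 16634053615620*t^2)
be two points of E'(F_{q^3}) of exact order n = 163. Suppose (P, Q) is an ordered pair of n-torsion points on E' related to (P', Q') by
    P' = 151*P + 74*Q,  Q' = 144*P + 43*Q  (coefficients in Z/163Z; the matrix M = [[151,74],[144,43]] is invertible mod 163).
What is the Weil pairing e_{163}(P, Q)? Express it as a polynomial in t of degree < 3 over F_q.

Under M = [[151,74],[144,43]] in GL_2(Z/163), e_{163}(P',Q') = e_{163}(P,Q)^(151*43-74*144 mod 163).
Hence e(P,Q) = e(P',Q')^{50} where 50 = 75^{-1} mod 163.
Map (x,y)_Ed via u=(1+y)/(1-y), v=(1+y)/((1-y)x) to Montgomery A=88434049664473,B=81100849363290; then to (a',b')=(88380347884555,67382076146101).
8-bit Miller (10100011) on E'/F_{89664649064873} with a'=88380347884555, b'=67382076146101: accumulate tangent/chord ratios at Q'+S and P'+S'.
Miller gives e_{163}(P',Q') = 60827158414921 + 68920240614545*t + 33577485353708*t^2 in F_{89664649064873^3}.
Finally e_{163}(P,Q) = 32389233964463 + 57833910470197*t + 30918024234078*t^2.

32389233964463 + 57833910470197*t + 30918024234078*t^2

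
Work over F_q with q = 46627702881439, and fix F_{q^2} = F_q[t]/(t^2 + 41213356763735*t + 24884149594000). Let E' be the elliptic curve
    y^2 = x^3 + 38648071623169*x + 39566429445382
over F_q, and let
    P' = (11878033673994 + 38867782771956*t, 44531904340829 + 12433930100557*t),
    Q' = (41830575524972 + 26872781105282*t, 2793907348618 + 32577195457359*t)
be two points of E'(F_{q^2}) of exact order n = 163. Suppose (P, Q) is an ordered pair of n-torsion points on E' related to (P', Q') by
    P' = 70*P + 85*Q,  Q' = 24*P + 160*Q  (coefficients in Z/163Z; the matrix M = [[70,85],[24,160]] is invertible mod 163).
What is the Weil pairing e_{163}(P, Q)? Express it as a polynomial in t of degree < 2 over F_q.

Alternating bilinearity on E[163] (values in mu_{163} in F_{46627702881439^2}) gives e(P',Q') = e(P,Q)^det(M).
So e_{163}(P,Q) = e_{163}(P',Q')^{107}, since 32*107 = 1 mod 163.
Double-and-add over 10100011: 8-1 doublings, 4-1 additions; each step l_{T,T}/v_{2T} or l_{T,P'}/v at Q'+S for random S.
e_{163}(P',Q') = 33010414924072 + 21395734744347*t.
Thus e_{163}(P,Q) = 40791925560293 + 2311837650474*t.

40791925560293 + 2311837650474*t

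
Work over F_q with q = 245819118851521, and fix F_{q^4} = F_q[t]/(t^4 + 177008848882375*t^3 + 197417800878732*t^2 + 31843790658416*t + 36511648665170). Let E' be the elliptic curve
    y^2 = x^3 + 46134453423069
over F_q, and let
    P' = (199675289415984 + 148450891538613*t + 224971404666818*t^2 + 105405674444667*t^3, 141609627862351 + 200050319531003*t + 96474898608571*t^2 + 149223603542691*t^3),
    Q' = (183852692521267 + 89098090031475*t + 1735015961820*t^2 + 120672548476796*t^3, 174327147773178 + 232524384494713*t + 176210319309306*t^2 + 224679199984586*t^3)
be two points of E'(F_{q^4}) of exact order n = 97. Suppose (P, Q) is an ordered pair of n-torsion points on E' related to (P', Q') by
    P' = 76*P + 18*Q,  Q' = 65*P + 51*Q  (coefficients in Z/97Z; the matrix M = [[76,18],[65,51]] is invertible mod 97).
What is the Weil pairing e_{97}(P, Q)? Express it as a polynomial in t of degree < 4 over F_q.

The 97-Weil pairing on E[97] over F_{245819118851521} is alternating-bilinear: e_{97}(P',Q') = e_{97}(P,Q)^det(M).
Inverting 87 mod 97: 29. Thus e_{97}(P,Q) = e(P',Q')^{29}.
Double-and-add over 1100001: 7-1 doublings, 3-1 additions; each step l_{T,T}/v_{2T} or l_{T,P'}/v at Q'+S for random S.
Result: e(P',Q') = 205477845921349 + 44621496769693*t + 191807677085642*t^2 + 187130505310979*t^3.
(205477845921349 + 44621496769693*t + 191807677085642*t^2 + 187130505310979*t^3)^{29} mod (245819118851521,f) = 121165143739243 + 232012670595861*t + 147616613959918*t^2 + 41031537122011*t^3.

121165143739243 + 232012670595861*t + 147616613959918*t^2 + 41031537122011*t^3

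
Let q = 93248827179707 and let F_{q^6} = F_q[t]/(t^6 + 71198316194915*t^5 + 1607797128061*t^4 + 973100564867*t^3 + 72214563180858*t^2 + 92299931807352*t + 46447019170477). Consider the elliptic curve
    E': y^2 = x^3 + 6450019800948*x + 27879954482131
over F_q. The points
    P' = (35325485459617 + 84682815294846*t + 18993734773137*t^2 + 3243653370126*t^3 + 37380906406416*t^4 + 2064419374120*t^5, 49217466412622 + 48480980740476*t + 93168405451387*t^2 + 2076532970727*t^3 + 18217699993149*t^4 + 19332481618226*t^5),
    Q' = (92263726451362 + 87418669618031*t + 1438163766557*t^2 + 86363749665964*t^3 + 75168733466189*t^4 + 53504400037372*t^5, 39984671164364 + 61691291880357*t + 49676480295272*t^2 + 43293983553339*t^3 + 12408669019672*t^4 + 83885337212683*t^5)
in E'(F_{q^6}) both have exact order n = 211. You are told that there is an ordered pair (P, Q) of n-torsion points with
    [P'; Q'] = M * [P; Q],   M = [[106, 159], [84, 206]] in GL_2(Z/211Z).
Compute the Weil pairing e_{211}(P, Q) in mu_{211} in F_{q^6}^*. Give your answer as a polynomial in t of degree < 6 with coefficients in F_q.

Under M = [[106,159],[84,206]] in GL_2(Z/211), e_{211}(P',Q') = e_{211}(P,Q)^(106*206-159*84 mod 211).
So e_{211}(P,Q) = e_{211}(P',Q')^{153}, since 40*153 = 1 mod 211.
8-bit Miller (11010011) on E'/F_{93248827179707} with a'=6450019800948, b'=27879954482131: accumulate tangent/chord ratios at Q'+S and P'+S'.
e_{211}(P',Q') = 56008006076371 + 30376152740589*t + 88564770225275*t^2 + 63495030083955*t^3 + 49581139409202*t^4 + 32179732329953*t^5.
Thus e_{211}(P,Q) = 58797937957150 + 61064267677880*t + 81230645189198*t^2 + 47978044573085*t^3 + 30057879375793*t^4 + 87375005799016*t^5.

58797937957150 + 61064267677880*t + 81230645189198*t^2 + 47978044573085*t^3 + 30057879375793*t^4 + 87375005799016*t^5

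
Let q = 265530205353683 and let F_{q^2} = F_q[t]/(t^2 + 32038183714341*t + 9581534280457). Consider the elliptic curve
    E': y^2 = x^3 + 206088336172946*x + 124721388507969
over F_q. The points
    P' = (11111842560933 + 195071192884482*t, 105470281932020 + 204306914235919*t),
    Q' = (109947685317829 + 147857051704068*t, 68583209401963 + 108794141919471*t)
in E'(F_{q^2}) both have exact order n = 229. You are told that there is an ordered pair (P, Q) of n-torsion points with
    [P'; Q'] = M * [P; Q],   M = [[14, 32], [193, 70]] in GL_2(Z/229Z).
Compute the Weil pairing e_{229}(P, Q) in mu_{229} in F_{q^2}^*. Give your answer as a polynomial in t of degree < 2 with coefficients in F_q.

The 229-Weil pairing on E[229] over F_{265530205353683} is alternating-bilinear: e_{229}(P',Q') = e_{229}(P,Q)^det(M).
Hence e(P,Q) = e(P',Q')^{100} where 100 = 71^{-1} mod 229.
Double-and-add over 11100101: 8-1 doublings, 5-1 additions; each step l_{T,T}/v_{2T} or l_{T,P'}/v at Q'+S for random S.
So e_{229}(P',Q') = 55527866613513 + 174703309593551*t.
Finally e_{229}(P,Q) = 57989408867928 + 96178013907437*t.

57989408867928 + 96178013907437*t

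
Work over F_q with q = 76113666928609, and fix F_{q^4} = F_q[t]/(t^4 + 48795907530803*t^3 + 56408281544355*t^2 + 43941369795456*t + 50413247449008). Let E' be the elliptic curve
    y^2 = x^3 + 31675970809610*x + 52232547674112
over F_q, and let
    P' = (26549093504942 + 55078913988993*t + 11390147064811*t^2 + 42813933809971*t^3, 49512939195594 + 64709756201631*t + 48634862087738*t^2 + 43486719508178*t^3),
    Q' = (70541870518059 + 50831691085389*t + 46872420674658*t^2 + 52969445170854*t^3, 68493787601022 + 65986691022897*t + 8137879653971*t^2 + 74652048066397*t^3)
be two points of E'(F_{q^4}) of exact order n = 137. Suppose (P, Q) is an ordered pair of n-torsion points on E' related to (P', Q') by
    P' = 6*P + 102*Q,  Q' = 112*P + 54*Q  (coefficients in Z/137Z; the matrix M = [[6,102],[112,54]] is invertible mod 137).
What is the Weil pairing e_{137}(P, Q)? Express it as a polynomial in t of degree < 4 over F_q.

The 137-Weil pairing on E[137] over F_{76113666928609} is alternating-bilinear: e_{137}(P',Q') = e_{137}(P,Q)^det(M).
So e_{137}(P,Q) = e_{137}(P',Q')^{91}, since 134*91 = 1 mod 137.
Miller loop for e_{137} over F_{76113666928609^4}: bits of 137 = 10001001; 7 double steps + 2 add steps, l/v at each.
f_P(D_Q)/f_Q(D_P) = 36721665963629 + 29430781899441*t + 72149531991914*t^2 + 74180344599339*t^3.
Finally e_{137}(P,Q) = 47918407961384 + 33788940982843*t + 35049294307917*t^2 + 7518213094812*t^3.

47918407961384 + 33788940982843*t + 35049294307917*t^2 + 7518213094812*t^3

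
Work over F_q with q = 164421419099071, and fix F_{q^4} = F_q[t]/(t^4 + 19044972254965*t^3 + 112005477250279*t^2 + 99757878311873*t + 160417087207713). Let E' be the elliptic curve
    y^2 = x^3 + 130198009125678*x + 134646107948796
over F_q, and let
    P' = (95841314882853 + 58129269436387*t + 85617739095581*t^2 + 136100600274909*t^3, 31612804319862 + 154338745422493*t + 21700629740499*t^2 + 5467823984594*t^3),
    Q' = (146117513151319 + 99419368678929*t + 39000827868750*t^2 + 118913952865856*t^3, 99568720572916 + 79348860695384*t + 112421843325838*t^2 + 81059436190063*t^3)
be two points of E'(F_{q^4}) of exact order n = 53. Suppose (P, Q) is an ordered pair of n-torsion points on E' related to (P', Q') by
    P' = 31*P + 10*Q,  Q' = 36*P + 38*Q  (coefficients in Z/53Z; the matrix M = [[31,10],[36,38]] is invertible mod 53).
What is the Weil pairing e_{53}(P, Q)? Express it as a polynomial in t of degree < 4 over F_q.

163436571493736 + 20481552134586*t + 119493371657806*t^2 + 131804372347779*t^3

The 53-Weil pairing on E[53] over F_{164421419099071} is alternating-bilinear: e_{53}(P',Q') = e_{53}(P,Q)^det(M).
Hence e(P,Q) = e(P',Q')^{30} where 30 = 23^{-1} mod 53.
n = 53 = (110101)_2 (6 bits, wt 4); accumulate f_{53,P'}(Q'+S)/f_{53,P'}(S) along the 5-step ladder.
f_P(D_Q)/f_Q(D_P) = 43313374324270 + 79069589304551*t + 98243738014806*t^2 + 60910032639438*t^3.
e_{53}(P,Q) = (43313374324270 + 79069589304551*t + 98243738014806*t^2 + 60910032639438*t^3)^{30} = 163436571493736 + 20481552134586*t + 119493371657806*t^2 + 131804372347779*t^3.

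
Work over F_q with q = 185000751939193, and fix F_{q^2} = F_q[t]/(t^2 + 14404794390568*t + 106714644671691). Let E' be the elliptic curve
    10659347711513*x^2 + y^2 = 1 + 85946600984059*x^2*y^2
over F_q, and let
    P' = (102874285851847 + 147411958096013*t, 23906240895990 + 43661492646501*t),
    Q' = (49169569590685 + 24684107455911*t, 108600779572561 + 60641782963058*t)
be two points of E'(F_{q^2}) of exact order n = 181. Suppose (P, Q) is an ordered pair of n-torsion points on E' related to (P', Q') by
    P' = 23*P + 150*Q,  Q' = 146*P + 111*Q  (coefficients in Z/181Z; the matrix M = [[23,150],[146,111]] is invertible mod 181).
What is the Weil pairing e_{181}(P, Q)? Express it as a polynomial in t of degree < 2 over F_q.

Alternating bilinearity on E[181] (values in mu_{181} in F_{185000751939193^2}) gives e(P',Q') = e(P,Q)^det(M).
Inverting 20 mod 181: 172. Thus e_{181}(P,Q) = e(P',Q')^{172}.
Edwards a_E,d_E -> Montgomery A=147217884886521,B=184770328297435 -> Weierstrass 21353393858971,82130805875510 via alpha=16100991449262,beta=73678562651460.
8-bit Miller (10110101) on E'/F_{185000751939193} with a'=21353393858971, b'=82130805875510: accumulate tangent/chord ratios at Q'+S and P'+S'.
f_P(D_Q)/f_Q(D_P) = 54406928847036 + 162421495150642*t.
Finally e_{181}(P,Q) = 67692118158119 + 101234352054668*t.

67692118158119 + 101234352054668*t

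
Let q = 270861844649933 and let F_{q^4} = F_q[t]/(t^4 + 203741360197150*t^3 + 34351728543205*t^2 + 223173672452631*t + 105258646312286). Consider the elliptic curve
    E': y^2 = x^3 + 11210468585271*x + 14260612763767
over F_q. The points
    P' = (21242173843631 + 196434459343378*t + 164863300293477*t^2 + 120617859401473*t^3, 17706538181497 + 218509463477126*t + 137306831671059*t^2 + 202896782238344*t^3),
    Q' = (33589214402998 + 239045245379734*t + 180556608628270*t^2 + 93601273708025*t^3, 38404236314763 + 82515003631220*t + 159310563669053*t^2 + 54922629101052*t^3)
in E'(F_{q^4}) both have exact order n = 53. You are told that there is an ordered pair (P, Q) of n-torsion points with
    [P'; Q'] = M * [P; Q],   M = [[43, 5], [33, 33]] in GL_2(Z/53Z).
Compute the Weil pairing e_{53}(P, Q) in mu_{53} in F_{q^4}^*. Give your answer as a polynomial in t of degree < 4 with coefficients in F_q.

38792517056910 + 166589942575283*t + 33863715722447*t^2 + 1524277707267*t^3

The 53-Weil pairing on E[53] over F_{270861844649933} is alternating-bilinear: e_{53}(P',Q') = e_{53}(P,Q)^det(M).
43*33 - 5*33 = 1254; reduced mod 53: det = 35, inverse 50.
n = 53 = (110101)_2 (6 bits, wt 4); accumulate f_{53,P'}(Q'+S)/f_{53,P'}(S) along the 5-step ladder.
f_P(D_Q)/f_Q(D_P) = 53698176440556 + 198326204951641*t + 106171450008100*t^2 + 87875829969673*t^3.
Thus e_{53}(P,Q) = 38792517056910 + 166589942575283*t + 33863715722447*t^2 + 1524277707267*t^3.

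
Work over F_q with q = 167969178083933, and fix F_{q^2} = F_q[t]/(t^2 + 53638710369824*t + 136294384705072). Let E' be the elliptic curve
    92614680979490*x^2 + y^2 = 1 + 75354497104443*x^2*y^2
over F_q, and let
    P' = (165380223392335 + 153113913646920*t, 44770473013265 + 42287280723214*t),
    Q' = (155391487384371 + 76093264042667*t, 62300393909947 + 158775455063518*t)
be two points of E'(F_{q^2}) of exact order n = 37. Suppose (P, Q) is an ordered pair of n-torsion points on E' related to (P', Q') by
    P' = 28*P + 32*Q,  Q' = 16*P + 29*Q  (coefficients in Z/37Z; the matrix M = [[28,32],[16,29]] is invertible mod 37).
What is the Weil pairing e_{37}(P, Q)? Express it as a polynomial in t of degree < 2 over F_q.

9055116006313 + 254869656393*t

Alternating bilinearity on E[37] (values in mu_{37} in F_{167969178083933^2}) gives e(P',Q') = e(P,Q)^det(M).
28*29 - 32*16 = 300; reduced mod 37: det = 4, inverse 28.
Edwards->Montgomery: u=(1+y)/(1-y), v=u/x -> 83208976544886v^2=u^3+u; then x_W=46307340489745u: y^2=x^3+145995175011448*x.
Double-and-add over 100101: 6-1 doublings, 3-1 additions; each step l_{T,T}/v_{2T} or l_{T,P'}/v at Q'+S for random S.
Result: e(P',Q') = 136348263706940 + 69999112254884*t.
Raise to 28: e(P,Q) = 9055116006313 + 254869656393*t in mu_{37}.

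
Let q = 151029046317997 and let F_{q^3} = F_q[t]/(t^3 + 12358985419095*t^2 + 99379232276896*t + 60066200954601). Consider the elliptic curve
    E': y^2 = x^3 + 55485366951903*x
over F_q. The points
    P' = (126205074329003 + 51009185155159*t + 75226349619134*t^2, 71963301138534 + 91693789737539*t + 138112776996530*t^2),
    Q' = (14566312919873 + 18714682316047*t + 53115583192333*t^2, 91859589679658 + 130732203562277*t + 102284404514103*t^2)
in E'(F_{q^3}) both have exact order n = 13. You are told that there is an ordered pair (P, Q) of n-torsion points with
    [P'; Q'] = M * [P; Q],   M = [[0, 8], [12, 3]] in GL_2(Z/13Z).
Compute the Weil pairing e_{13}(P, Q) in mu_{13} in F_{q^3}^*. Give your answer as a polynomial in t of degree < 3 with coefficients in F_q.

The 13-Weil pairing on E[13] over F_{151029046317997} is alternating-bilinear: e_{13}(P',Q') = e_{13}(P,Q)^det(M).
det M = 0*3 - 8*12 = -96 = 8 (mod 13); 8^{-1} = 5 (mod 13).
Run Miller on y^2=x^3+55485366951903*x over F_{151029046317997}: ladder 1101 (4 bits); e = f_P(D_Q)/f_Q(D_P).
e_{13}(P',Q') = 137155830422125 + 101312038146093*t + 50202974905866*t^2.
(137155830422125 + 101312038146093*t + 50202974905866*t^2)^{5} mod (151029046317997,f) = 110235398808189 + 125794388402364*t + 13404268069621*t^2.

110235398808189 + 125794388402364*t + 13404268069621*t^2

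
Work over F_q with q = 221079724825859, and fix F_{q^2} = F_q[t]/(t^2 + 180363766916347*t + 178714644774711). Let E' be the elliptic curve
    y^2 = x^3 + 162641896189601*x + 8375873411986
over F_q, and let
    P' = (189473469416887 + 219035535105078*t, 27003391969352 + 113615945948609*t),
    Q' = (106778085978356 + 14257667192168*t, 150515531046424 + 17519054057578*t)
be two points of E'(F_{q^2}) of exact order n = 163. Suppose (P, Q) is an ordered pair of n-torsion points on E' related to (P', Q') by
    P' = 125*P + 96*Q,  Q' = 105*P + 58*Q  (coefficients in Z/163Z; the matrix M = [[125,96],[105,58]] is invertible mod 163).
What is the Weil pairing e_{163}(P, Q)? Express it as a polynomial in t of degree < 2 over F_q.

20091475887467 + 211317444889167*t

The 163-Weil pairing on E[163] over F_{221079724825859} is alternating-bilinear: e_{163}(P',Q') = e_{163}(P,Q)^det(M).
det(M) mod 163 = 104; its inverse in (Z/163)^* is 58 (check: 104*58 mod 163 = 1).
Run Miller on y^2=x^3+162641896189601*x+8375873411986 over F_{221079724825859}: ladder 10100011 (8 bits); e = f_P(D_Q)/f_Q(D_P).
Result: e(P',Q') = 65347287268763 + 113590309145567*t.
(65347287268763 + 113590309145567*t)^{58} mod (221079724825859,f) = 20091475887467 + 211317444889167*t.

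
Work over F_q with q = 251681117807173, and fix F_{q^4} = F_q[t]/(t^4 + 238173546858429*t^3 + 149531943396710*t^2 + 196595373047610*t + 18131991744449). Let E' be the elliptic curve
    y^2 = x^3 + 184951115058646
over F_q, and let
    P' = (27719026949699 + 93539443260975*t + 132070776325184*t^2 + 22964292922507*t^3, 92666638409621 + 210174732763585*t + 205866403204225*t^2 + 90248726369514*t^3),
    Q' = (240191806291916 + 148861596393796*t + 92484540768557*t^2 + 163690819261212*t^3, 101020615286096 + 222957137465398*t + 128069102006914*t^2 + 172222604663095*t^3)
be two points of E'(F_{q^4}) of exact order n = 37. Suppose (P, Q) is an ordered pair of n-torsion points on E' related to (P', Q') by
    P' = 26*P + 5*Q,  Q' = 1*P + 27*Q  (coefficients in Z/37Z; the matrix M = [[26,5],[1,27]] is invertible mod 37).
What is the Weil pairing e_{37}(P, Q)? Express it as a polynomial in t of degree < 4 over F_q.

e_{37}(aP+bQ,cP+dQ) = e_{37}(P,Q)^(ad-bc); with (a,b,c,d)=(26,5,1,27) this gives the det-37 law.
Hence e(P,Q) = e(P',Q')^{6} where 6 = 31^{-1} mod 37.
Run Miller on y^2=x^3+184951115058646 over F_{251681117807173}: ladder 100101 (6 bits); e = f_P(D_Q)/f_Q(D_P).
So e_{37}(P',Q') = 81688287418189 + 132804100577781*t + 228804490137740*t^2 + 152963195100647*t^3.
Thus e_{37}(P,Q) = 235498731723190 + 44594094148689*t + 244443136807571*t^2 + 71433128076376*t^3.

235498731723190 + 44594094148689*t + 244443136807571*t^2 + 71433128076376*t^3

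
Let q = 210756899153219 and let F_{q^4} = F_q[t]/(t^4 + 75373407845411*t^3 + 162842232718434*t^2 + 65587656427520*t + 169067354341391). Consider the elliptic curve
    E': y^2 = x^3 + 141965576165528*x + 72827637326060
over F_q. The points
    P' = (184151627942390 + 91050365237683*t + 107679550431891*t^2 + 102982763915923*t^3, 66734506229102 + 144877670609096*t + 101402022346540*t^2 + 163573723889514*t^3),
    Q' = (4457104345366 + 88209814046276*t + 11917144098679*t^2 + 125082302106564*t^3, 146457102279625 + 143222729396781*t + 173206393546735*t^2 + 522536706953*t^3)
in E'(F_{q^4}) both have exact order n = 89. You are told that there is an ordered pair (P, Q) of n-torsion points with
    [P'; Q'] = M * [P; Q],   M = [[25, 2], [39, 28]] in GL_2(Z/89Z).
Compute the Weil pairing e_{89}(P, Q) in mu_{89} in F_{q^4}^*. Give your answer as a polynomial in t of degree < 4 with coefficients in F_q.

The 89-Weil pairing on E[89] over F_{210756899153219} is alternating-bilinear: e_{89}(P',Q') = e_{89}(P,Q)^det(M).
So e_{89}(P,Q) = e_{89}(P',Q')^{88}, since 88*88 = 1 mod 89.
Double-and-add over 1011001: 7-1 doublings, 4-1 additions; each step l_{T,T}/v_{2T} or l_{T,P'}/v at Q'+S for random S.
f_P(D_Q)/f_Q(D_P) = 6714684665316 + 177105090339910*t + 43523766228016*t^2 + 22574632741173*t^3.
Thus e_{89}(P,Q) = 23469765497203 + 13858164162513*t + 10313238397745*t^2 + 199758207143070*t^3.

23469765497203 + 13858164162513*t + 10313238397745*t^2 + 199758207143070*t^3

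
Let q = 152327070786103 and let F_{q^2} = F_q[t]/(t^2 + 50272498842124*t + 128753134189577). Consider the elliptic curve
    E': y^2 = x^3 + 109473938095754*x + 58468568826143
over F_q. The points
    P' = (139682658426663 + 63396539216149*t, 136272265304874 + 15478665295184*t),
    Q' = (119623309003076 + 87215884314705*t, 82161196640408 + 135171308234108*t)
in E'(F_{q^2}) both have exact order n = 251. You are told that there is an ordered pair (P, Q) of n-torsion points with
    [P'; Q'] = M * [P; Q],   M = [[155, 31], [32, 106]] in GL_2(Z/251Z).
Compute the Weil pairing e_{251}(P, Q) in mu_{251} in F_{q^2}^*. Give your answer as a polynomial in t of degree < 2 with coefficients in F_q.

151042578446442 + 112755154355055*t

Alternating bilinearity on E[251] (values in mu_{251} in F_{152327070786103^2}) gives e(P',Q') = e(P,Q)^det(M).
155*106 - 31*32 = 15438; reduced mod 251: det = 127, inverse 168.
Double-and-add over 11111011: 8-1 doublings, 7-1 additions; each step l_{T,T}/v_{2T} or l_{T,P'}/v at Q'+S for random S.
e_{251}(P',Q') = 143822846125919 + 75672022217887*t.
e_{251}(P,Q) = (143822846125919 + 75672022217887*t)^{168} = 151042578446442 + 112755154355055*t.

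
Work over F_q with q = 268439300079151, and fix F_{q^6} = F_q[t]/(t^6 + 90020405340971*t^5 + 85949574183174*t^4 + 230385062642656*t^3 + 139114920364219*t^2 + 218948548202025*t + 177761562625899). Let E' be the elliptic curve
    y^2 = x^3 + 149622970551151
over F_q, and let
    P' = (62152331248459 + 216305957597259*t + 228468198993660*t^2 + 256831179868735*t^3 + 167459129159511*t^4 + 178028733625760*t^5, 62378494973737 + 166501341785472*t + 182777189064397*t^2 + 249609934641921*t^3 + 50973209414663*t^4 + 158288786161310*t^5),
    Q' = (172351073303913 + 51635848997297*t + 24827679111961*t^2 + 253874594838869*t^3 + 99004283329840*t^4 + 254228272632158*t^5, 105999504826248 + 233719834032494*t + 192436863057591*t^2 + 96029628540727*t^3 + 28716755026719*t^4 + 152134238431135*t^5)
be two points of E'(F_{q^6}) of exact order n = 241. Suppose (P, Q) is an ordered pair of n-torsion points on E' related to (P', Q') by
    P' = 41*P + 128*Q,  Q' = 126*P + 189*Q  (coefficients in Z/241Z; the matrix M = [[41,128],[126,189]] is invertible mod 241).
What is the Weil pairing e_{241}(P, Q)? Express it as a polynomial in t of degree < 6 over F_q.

Under M = [[41,128],[126,189]] in GL_2(Z/241), e_{241}(P',Q') = e_{241}(P,Q)^(41*189-128*126 mod 241).
Inverting 56 mod 241: 99. Thus e_{241}(P,Q) = e(P',Q')^{99}.
8-bit Miller (11110001) on E'/F_{268439300079151} with a'=0, b'=149622970551151: accumulate tangent/chord ratios at Q'+S and P'+S'.
f_P(D_Q)/f_Q(D_P) = 154961674542778 + 77192806385376*t + 78368638876313*t^2 + 32425073962446*t^3 + 247611022650866*t^4 + 17190967631864*t^5.
Finally e_{241}(P,Q) = 77290950895096 + 241510596239716*t + 51788681562670*t^2 + 55098844431996*t^3 + 183502188503087*t^4 + 254095533516123*t^5.

77290950895096 + 241510596239716*t + 51788681562670*t^2 + 55098844431996*t^3 + 183502188503087*t^4 + 254095533516123*t^5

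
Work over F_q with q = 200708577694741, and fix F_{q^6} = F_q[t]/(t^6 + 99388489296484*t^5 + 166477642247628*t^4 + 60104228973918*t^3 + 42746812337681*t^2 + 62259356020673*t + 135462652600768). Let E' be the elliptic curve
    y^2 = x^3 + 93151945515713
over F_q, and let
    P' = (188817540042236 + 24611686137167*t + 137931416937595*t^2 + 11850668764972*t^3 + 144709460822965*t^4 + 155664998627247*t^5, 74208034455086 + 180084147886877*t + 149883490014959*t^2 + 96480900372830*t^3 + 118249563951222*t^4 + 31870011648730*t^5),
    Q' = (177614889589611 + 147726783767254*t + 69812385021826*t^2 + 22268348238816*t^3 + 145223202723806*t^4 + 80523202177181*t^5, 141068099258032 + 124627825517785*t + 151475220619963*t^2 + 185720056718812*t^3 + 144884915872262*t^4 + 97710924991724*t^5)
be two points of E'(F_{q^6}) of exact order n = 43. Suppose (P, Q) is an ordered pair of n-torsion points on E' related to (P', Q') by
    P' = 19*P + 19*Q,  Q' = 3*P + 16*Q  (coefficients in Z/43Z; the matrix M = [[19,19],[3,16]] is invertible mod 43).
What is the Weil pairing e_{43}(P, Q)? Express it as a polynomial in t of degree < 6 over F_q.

Under M = [[19,19],[3,16]] in GL_2(Z/43), e_{43}(P',Q') = e_{43}(P,Q)^(19*16-19*3 mod 43).
Hence e(P,Q) = e(P',Q')^{39} where 39 = 32^{-1} mod 43.
6-bit Miller (101011) on E'/F_{200708577694741} with a'=0, b'=93151945515713: accumulate tangent/chord ratios at Q'+S and P'+S'.
The quotient is 197556041144472 + 83861160982206*t + 161463259921882*t^2 + 125588736196846*t^3 + 11829569323321*t^4 + 131032583632374*t^5.
Thus e_{43}(P,Q) = 138638016939821 + 28585780666653*t + 146870529673374*t^2 + 28797799952182*t^3 + 129533717304982*t^4 + 10846647925943*t^5.

138638016939821 + 28585780666653*t + 146870529673374*t^2 + 28797799952182*t^3 + 129533717304982*t^4 + 10846647925943*t^5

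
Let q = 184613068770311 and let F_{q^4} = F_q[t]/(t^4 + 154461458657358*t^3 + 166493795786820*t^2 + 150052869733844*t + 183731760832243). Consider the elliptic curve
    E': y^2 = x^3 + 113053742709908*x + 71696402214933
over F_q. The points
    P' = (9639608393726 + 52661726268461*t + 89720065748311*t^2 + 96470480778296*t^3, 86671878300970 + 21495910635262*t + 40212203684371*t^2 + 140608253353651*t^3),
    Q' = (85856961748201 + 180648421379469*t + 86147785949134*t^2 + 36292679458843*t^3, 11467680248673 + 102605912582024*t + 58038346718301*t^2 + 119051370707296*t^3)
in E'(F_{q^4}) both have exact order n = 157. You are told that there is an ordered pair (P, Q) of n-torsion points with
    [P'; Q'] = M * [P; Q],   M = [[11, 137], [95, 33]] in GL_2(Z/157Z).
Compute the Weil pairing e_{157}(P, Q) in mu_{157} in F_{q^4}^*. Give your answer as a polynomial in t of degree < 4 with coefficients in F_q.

e_{157} is bilinear + alternating on E[157], so e_{157}(11*P + 137*Q, 95*P + 33*Q) = e_{157}(P,Q)^(11*33-137*95).
Inverting 65 mod 157: 29. Thus e_{157}(P,Q) = e(P',Q')^{29}.
Build f_{157,P'} and f_{157,Q'} via the 8-bit ladder of 157=10011101_2; evaluate at shifted divisors; quotient in F_{184613068770311^4}.
So e_{157}(P',Q') = 120510178308711 + 21143666633922*t + 144962513825726*t^2 + 3852698664231*t^3.
(120510178308711 + 21143666633922*t + 144962513825726*t^2 + 3852698664231*t^3)^{29} mod (184613068770311,f) = 166784449591062 + 36027034450633*t + 89149520945088*t^2 + 86074680464396*t^3.

166784449591062 + 36027034450633*t + 89149520945088*t^2 + 86074680464396*t^3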